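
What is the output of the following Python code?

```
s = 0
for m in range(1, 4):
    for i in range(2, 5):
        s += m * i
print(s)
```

m=1,i=2: s = 0+2 = 2
m=1,i=3: s = 2+3 = 5
m=1,i=4: s = 5+4 = 9
m=2,i=2: s = 9+4 = 13
m=2,i=3: s = 13+6 = 19
m=2,i=4: s = 19+8 = 27
m=3,i=2: s = 27+6 = 33
m=3,i=3: s = 33+9 = 42
m=3,i=4: s = 42+12 = 54

54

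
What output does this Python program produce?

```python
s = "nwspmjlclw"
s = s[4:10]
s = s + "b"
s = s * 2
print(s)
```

mjlclwbmjlclwb

slice [4:10] → 'mjlclw'
+ 'b' → 'mjlclwb'
repeat ×2 → 'mjlclwbmjlclwb'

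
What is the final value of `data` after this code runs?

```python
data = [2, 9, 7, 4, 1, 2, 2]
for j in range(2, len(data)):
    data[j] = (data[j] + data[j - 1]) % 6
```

[2, 9, 4, 2, 3, 5, 1]

j=2: data[2] = (7+9)%6 = 4 → [2, 9, 4, 4, 1, 2, 2]
j=3: data[3] = (4+4)%6 = 2 → [2, 9, 4, 2, 1, 2, 2]
j=4: data[4] = (1+2)%6 = 3 → [2, 9, 4, 2, 3, 2, 2]
j=5: data[5] = (2+3)%6 = 5 → [2, 9, 4, 2, 3, 5, 2]
j=6: data[6] = (2+5)%6 = 1 → [2, 9, 4, 2, 3, 5, 1]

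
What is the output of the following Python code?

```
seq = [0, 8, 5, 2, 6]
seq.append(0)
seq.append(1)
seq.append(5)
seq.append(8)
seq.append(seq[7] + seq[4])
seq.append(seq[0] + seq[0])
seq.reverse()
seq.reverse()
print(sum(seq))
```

append 0 → [0, 8, 5, 2, 6, 0]
append 1 → [0, 8, 5, 2, 6, 0, 1]
append 5 → [0, 8, 5, 2, 6, 0, 1, 5]
append 8 → [0, 8, 5, 2, 6, 0, 1, 5, 8]
append seq[7]+seq[4] = 5+6 = 11 → [0, 8, 5, 2, 6, 0, 1, 5, 8, 11]
append seq[0]+seq[0] = 0+0 = 0 → [0, 8, 5, 2, 6, 0, 1, 5, 8, 11, 0]
reverse → [0, 11, 8, 5, 1, 0, 6, 2, 5, 8, 0]
reverse → [0, 8, 5, 2, 6, 0, 1, 5, 8, 11, 0]
sum = 46

46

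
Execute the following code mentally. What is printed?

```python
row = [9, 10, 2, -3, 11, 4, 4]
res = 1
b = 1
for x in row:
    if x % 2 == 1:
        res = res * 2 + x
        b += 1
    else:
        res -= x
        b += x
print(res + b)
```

x=9: odd, res = 1*2+9 = 11; b=2
x=10: not odd, res = 11-10 = 1; b=12
x=2: not odd, res = 1-2 = -1; b=14
x=-3: odd, res = (-1)*2+(-3) = -5; b=15
x=11: odd, res = (-5)*2+11 = 1; b=16
x=4: not odd, res = 1-4 = -3; b=20
x=4: not odd, res = (-3)-4 = -7; b=24
res+b = (-7)+24 = 17

17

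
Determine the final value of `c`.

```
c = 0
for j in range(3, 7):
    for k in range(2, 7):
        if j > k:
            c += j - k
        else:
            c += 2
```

40

j=3,k=2: 3>2, c = 0+1 = 1
j=3,k=3: not 3>3, c = 1+2 = 3
j=3,k=4: not 3>4, c = 3+2 = 5
j=3,k=5: not 3>5, c = 5+2 = 7
j=3,k=6: not 3>6, c = 7+2 = 9
j=4,k=2: 4>2, c = 9+2 = 11
j=4,k=3: 4>3, c = 11+1 = 12
j=4,k=4: not 4>4, c = 12+2 = 14
j=4,k=5: not 4>5, c = 14+2 = 16
j=4,k=6: not 4>6, c = 16+2 = 18
j=5,k=2: 5>2, c = 18+3 = 21
j=5,k=3: 5>3, c = 21+2 = 23
j=5,k=4: 5>4, c = 23+1 = 24
j=5,k=5: not 5>5, c = 24+2 = 26
j=5,k=6: not 5>6, c = 26+2 = 28
j=6,k=2: 6>2, c = 28+4 = 32
j=6,k=3: 6>3, c = 32+3 = 35
j=6,k=4: 6>4, c = 35+2 = 37
j=6,k=5: 6>5, c = 37+1 = 38
j=6,k=6: not 6>6, c = 38+2 = 40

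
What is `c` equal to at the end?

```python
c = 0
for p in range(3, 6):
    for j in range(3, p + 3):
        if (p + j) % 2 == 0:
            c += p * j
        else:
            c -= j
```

p=3,j=3: even sum, c = 0+9 = 9
p=3,j=4: odd sum, c = 9-4 = 5
p=3,j=5: even sum, c = 5+15 = 20
p=4,j=3: odd sum, c = 20-3 = 17
p=4,j=4: even sum, c = 17+16 = 33
p=4,j=5: odd sum, c = 33-5 = 28
p=4,j=6: even sum, c = 28+24 = 52
p=5,j=3: even sum, c = 52+15 = 67
p=5,j=4: odd sum, c = 67-4 = 63
p=5,j=5: even sum, c = 63+25 = 88
p=5,j=6: odd sum, c = 88-6 = 82
p=5,j=7: even sum, c = 82+35 = 117

117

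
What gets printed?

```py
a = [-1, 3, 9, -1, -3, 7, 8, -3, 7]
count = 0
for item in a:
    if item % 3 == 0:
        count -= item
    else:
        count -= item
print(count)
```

item=-1: not %3==0, count = 0-(-1) = 1
item=3: %3==0, count = 1-3 = -2
item=9: %3==0, count = (-2)-9 = -11
item=-1: not %3==0, count = (-11)-(-1) = -10
item=-3: %3==0, count = (-10)-(-3) = -7
item=7: not %3==0, count = (-7)-7 = -14
item=8: not %3==0, count = (-14)-8 = -22
item=-3: %3==0, count = (-22)-(-3) = -19
item=7: not %3==0, count = (-19)-7 = -26

-26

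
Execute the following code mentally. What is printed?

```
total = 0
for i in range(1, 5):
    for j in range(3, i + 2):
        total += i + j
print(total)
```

i=2,j=3: total = 0+5 = 5
i=3,j=3: total = 5+6 = 11
i=3,j=4: total = 11+7 = 18
i=4,j=3: total = 18+7 = 25
i=4,j=4: total = 25+8 = 33
i=4,j=5: total = 33+9 = 42

42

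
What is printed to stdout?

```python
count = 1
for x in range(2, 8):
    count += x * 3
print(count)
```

82

x=2: count = 1+2*3 = 7
x=3: count = 7+3*3 = 16
x=4: count = 16+4*3 = 28
x=5: count = 28+5*3 = 43
x=6: count = 43+6*3 = 61
x=7: count = 61+7*3 = 82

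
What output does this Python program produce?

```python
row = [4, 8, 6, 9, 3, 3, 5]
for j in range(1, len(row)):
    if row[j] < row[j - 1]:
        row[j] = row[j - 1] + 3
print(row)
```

j=1: 8>=4, unchanged → [4, 8, 6, 9, 3, 3, 5]
j=2: 6<8, row[2] = 8+3 = 11 → [4, 8, 11, 9, 3, 3, 5]
j=3: 9<11, row[3] = 11+3 = 14 → [4, 8, 11, 14, 3, 3, 5]
j=4: 3<14, row[4] = 14+3 = 17 → [4, 8, 11, 14, 17, 3, 5]
j=5: 3<17, row[5] = 17+3 = 20 → [4, 8, 11, 14, 17, 20, 5]
j=6: 5<20, row[6] = 20+3 = 23 → [4, 8, 11, 14, 17, 20, 23]

[4, 8, 11, 14, 17, 20, 23]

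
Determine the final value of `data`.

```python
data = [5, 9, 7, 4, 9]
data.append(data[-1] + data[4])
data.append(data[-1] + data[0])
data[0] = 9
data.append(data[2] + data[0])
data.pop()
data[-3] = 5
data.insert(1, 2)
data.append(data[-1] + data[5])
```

append data[-1]+data[4] = 9+9 = 18 → [5, 9, 7, 4, 9, 18]
append data[-1]+data[0] = 18+5 = 23 → [5, 9, 7, 4, 9, 18, 23]
data[0] = 9 → [9, 9, 7, 4, 9, 18, 23]
append data[2]+data[0] = 7+9 = 16 → [9, 9, 7, 4, 9, 18, 23, 16]
pop() removes 16 → [9, 9, 7, 4, 9, 18, 23]
data[-3] = 5 → [9, 9, 7, 4, 5, 18, 23]
insert 2 at 1 → [9, 2, 9, 7, 4, 5, 18, 23]
append data[-1]+data[5] = 23+5 = 28 → [9, 2, 9, 7, 4, 5, 18, 23, 28]

[9, 2, 9, 7, 4, 5, 18, 23, 28]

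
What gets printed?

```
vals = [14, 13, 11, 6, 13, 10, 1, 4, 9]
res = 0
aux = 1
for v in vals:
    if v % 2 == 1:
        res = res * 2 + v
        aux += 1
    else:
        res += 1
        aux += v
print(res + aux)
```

445

v=14: not odd, res = 0+1 = 1; aux=15
v=13: odd, res = 1*2+13 = 15; aux=16
v=11: odd, res = 15*2+11 = 41; aux=17
v=6: not odd, res = 41+1 = 42; aux=23
v=13: odd, res = 42*2+13 = 97; aux=24
v=10: not odd, res = 97+1 = 98; aux=34
v=1: odd, res = 98*2+1 = 197; aux=35
v=4: not odd, res = 197+1 = 198; aux=39
v=9: odd, res = 198*2+9 = 405; aux=40
res+aux = 405+40 = 445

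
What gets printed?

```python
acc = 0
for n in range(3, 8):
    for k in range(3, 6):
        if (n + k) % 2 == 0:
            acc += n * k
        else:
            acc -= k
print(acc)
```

n=3,k=3: even sum, acc = 0+9 = 9
n=3,k=4: odd sum, acc = 9-4 = 5
n=3,k=5: even sum, acc = 5+15 = 20
n=4,k=3: odd sum, acc = 20-3 = 17
n=4,k=4: even sum, acc = 17+16 = 33
n=4,k=5: odd sum, acc = 33-5 = 28
n=5,k=3: even sum, acc = 28+15 = 43
n=5,k=4: odd sum, acc = 43-4 = 39
n=5,k=5: even sum, acc = 39+25 = 64
n=6,k=3: odd sum, acc = 64-3 = 61
n=6,k=4: even sum, acc = 61+24 = 85
n=6,k=5: odd sum, acc = 85-5 = 80
n=7,k=3: even sum, acc = 80+21 = 101
n=7,k=4: odd sum, acc = 101-4 = 97
n=7,k=5: even sum, acc = 97+35 = 132

132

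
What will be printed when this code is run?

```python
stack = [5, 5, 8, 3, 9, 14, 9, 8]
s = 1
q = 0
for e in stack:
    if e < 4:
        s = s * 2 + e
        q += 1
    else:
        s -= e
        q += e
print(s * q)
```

-4189

e=5: not <4, s = 1-5 = -4; q=5
e=5: not <4, s = (-4)-5 = -9; q=10
e=8: not <4, s = (-9)-8 = -17; q=18
e=3: <4, s = (-17)*2+3 = -31; q=19
e=9: not <4, s = (-31)-9 = -40; q=28
e=14: not <4, s = (-40)-14 = -54; q=42
e=9: not <4, s = (-54)-9 = -63; q=51
e=8: not <4, s = (-63)-8 = -71; q=59
s*q = (-71)*59 = -4189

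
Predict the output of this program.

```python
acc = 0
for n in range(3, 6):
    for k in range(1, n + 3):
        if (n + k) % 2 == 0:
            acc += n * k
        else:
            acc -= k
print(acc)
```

n=3,k=1: even sum, acc = 0+3 = 3
n=3,k=2: odd sum, acc = 3-2 = 1
n=3,k=3: even sum, acc = 1+9 = 10
n=3,k=4: odd sum, acc = 10-4 = 6
n=3,k=5: even sum, acc = 6+15 = 21
n=4,k=1: odd sum, acc = 21-1 = 20
n=4,k=2: even sum, acc = 20+8 = 28
n=4,k=3: odd sum, acc = 28-3 = 25
n=4,k=4: even sum, acc = 25+16 = 41
n=4,k=5: odd sum, acc = 41-5 = 36
n=4,k=6: even sum, acc = 36+24 = 60
n=5,k=1: even sum, acc = 60+5 = 65
n=5,k=2: odd sum, acc = 65-2 = 63
n=5,k=3: even sum, acc = 63+15 = 78
n=5,k=4: odd sum, acc = 78-4 = 74
n=5,k=5: even sum, acc = 74+25 = 99
n=5,k=6: odd sum, acc = 99-6 = 93
n=5,k=7: even sum, acc = 93+35 = 128

128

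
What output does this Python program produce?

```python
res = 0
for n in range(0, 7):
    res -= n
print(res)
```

n=0: res = 0-0 = 0
n=1: res = 0-1 = -1
n=2: res = (-1)-2 = -3
n=3: res = (-3)-3 = -6
n=4: res = (-6)-4 = -10
n=5: res = (-10)-5 = -15
n=6: res = (-15)-6 = -21

-21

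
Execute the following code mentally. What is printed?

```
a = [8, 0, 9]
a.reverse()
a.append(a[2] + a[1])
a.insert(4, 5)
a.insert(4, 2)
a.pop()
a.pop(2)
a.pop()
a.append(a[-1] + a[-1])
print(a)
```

[9, 0, 8, 16]

reverse → [9, 0, 8]
append a[2]+a[1] = 8+0 = 8 → [9, 0, 8, 8]
insert 5 at 4 → [9, 0, 8, 8, 5]
insert 2 at 4 → [9, 0, 8, 8, 2, 5]
pop() removes 5 → [9, 0, 8, 8, 2]
pop(2) removes 8 → [9, 0, 8, 2]
pop() removes 2 → [9, 0, 8]
append a[-1]+a[-1] = 8+8 = 16 → [9, 0, 8, 16]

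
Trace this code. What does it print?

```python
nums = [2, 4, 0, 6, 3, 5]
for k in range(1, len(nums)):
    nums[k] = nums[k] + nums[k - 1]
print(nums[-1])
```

20

k=1: nums[1] = 4+2 = 6 → [2, 6, 0, 6, 3, 5]
k=2: nums[2] = 0+6 = 6 → [2, 6, 6, 6, 3, 5]
k=3: nums[3] = 6+6 = 12 → [2, 6, 6, 12, 3, 5]
k=4: nums[4] = 3+12 = 15 → [2, 6, 6, 12, 15, 5]
k=5: nums[5] = 5+15 = 20 → [2, 6, 6, 12, 15, 20]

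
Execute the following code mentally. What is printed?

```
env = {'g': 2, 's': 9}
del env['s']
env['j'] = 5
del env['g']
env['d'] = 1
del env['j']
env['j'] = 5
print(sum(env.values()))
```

del 's' → {'g': 2}
env['j'] = 5 → {'g': 2, 'j': 5}
del 'g' → {'j': 5}
env['d'] = 1 → {'j': 5, 'd': 1}
del 'j' → {'d': 1}
env['j'] = 5 → {'d': 1, 'j': 5}
sum of values = 6

6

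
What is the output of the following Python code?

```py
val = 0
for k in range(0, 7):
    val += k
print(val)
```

21

k=0: val = 0+0 = 0
k=1: val = 0+1 = 1
k=2: val = 1+2 = 3
k=3: val = 3+3 = 6
k=4: val = 6+4 = 10
k=5: val = 10+5 = 15
k=6: val = 15+6 = 21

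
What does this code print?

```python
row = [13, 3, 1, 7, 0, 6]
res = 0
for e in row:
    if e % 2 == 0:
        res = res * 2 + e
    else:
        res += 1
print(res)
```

22

e=13: not even, res = 0+1 = 1
e=3: not even, res = 1+1 = 2
e=1: not even, res = 2+1 = 3
e=7: not even, res = 3+1 = 4
e=0: even, res = 4*2+0 = 8
e=6: even, res = 8*2+6 = 22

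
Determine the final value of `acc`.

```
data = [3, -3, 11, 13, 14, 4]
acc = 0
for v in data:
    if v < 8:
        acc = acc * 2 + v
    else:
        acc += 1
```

v=3: <8, acc = 0*2+3 = 3
v=-3: <8, acc = 3*2+(-3) = 3
v=11: not <8, acc = 3+1 = 4
v=13: not <8, acc = 4+1 = 5
v=14: not <8, acc = 5+1 = 6
v=4: <8, acc = 6*2+4 = 16

16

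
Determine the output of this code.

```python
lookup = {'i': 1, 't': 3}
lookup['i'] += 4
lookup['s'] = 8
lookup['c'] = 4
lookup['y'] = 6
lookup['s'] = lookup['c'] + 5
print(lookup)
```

lookup['i'] = 1+4 = 5 → {'i': 5, 't': 3}
lookup['s'] = 8 → {'i': 5, 't': 3, 's': 8}
lookup['c'] = 4 → {'i': 5, 't': 3, 's': 8, 'c': 4}
lookup['y'] = 6 → {'i': 5, 't': 3, 's': 8, 'c': 4, 'y': 6}
lookup['s'] = lookup['c']+5 = 9 → {'i': 5, 't': 3, 's': 9, 'c': 4, 'y': 6}

{'i': 5, 't': 3, 's': 9, 'c': 4, 'y': 6}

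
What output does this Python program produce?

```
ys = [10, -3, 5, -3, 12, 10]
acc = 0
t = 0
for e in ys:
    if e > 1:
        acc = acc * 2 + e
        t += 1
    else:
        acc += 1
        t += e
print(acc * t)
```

-292

e=10: >1, acc = 0*2+10 = 10; t=1
e=-3: not >1, acc = 10+1 = 11; t=-2
e=5: >1, acc = 11*2+5 = 27; t=-1
e=-3: not >1, acc = 27+1 = 28; t=-4
e=12: >1, acc = 28*2+12 = 68; t=-3
e=10: >1, acc = 68*2+10 = 146; t=-2
acc*t = 146*(-2) = -292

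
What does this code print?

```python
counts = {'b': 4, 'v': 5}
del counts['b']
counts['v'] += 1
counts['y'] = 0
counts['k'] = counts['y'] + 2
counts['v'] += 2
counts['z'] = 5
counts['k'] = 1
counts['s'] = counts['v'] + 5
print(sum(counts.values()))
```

del 'b' → {'v': 5}
counts['v'] = 5+1 = 6 → {'v': 6}
counts['y'] = 0 → {'v': 6, 'y': 0}
counts['k'] = counts['y']+2 = 2 → {'v': 6, 'y': 0, 'k': 2}
counts['v'] = 6+2 = 8 → {'v': 8, 'y': 0, 'k': 2}
counts['z'] = 5 → {'v': 8, 'y': 0, 'k': 2, 'z': 5}
counts['k'] = 1 → {'v': 8, 'y': 0, 'k': 1, 'z': 5}
counts['s'] = counts['v']+5 = 13 → {'v': 8, 'y': 0, 'k': 1, 'z': 5, 's': 13}
sum of values = 27

27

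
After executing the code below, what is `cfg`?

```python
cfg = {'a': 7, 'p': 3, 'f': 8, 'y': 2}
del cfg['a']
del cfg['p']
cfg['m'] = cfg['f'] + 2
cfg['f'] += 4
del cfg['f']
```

del 'a' → {'p': 3, 'f': 8, 'y': 2}
del 'p' → {'f': 8, 'y': 2}
cfg['m'] = cfg['f']+2 = 10 → {'f': 8, 'y': 2, 'm': 10}
cfg['f'] = 8+4 = 12 → {'f': 12, 'y': 2, 'm': 10}
del 'f' → {'y': 2, 'm': 10}

{'y': 2, 'm': 10}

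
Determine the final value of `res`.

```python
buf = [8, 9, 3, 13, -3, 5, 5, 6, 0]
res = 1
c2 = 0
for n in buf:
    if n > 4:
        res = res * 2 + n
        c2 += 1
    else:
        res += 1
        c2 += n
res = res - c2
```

n=8: >4, res = 1*2+8 = 10; c2=1
n=9: >4, res = 10*2+9 = 29; c2=2
n=3: not >4, res = 29+1 = 30; c2=5
n=13: >4, res = 30*2+13 = 73; c2=6
n=-3: not >4, res = 73+1 = 74; c2=3
n=5: >4, res = 74*2+5 = 153; c2=4
n=5: >4, res = 153*2+5 = 311; c2=5
n=6: >4, res = 311*2+6 = 628; c2=6
n=0: not >4, res = 628+1 = 629; c2=6
res-c2 = 629-6 = 623

623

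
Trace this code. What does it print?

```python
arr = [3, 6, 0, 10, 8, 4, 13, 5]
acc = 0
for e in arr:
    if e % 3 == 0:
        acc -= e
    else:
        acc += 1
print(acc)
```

-4

e=3: %3==0, acc = 0-3 = -3
e=6: %3==0, acc = (-3)-6 = -9
e=0: %3==0, acc = (-9)-0 = -9
e=10: not %3==0, acc = (-9)+1 = -8
e=8: not %3==0, acc = (-8)+1 = -7
e=4: not %3==0, acc = (-7)+1 = -6
e=13: not %3==0, acc = (-6)+1 = -5
e=5: not %3==0, acc = (-5)+1 = -4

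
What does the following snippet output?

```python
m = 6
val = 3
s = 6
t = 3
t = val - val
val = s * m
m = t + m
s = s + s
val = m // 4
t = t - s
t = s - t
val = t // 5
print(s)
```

12

t = 3-3 = 0
val = 6*6 = 36
m = 0+6 = 6
s = 6+6 = 12
val = 6//4 = 1
t = 0-12 = -12
t = 12-(-12) = 24
val = 24//5 = 4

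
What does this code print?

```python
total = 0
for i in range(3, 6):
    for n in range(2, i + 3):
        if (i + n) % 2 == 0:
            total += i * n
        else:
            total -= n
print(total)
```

121

i=3,n=2: odd sum, total = 0-2 = -2
i=3,n=3: even sum, total = (-2)+9 = 7
i=3,n=4: odd sum, total = 7-4 = 3
i=3,n=5: even sum, total = 3+15 = 18
i=4,n=2: even sum, total = 18+8 = 26
i=4,n=3: odd sum, total = 26-3 = 23
i=4,n=4: even sum, total = 23+16 = 39
i=4,n=5: odd sum, total = 39-5 = 34
i=4,n=6: even sum, total = 34+24 = 58
i=5,n=2: odd sum, total = 58-2 = 56
i=5,n=3: even sum, total = 56+15 = 71
i=5,n=4: odd sum, total = 71-4 = 67
i=5,n=5: even sum, total = 67+25 = 92
i=5,n=6: odd sum, total = 92-6 = 86
i=5,n=7: even sum, total = 86+35 = 121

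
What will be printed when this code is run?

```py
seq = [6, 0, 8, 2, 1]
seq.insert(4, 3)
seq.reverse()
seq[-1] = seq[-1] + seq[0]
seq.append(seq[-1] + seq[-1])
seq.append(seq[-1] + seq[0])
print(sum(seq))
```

insert 3 at 4 → [6, 0, 8, 2, 3, 1]
reverse → [1, 3, 2, 8, 0, 6]
seq[-1] = seq[-1]+seq[0] = 6+1 = 7 → [1, 3, 2, 8, 0, 7]
append seq[-1]+seq[-1] = 7+7 = 14 → [1, 3, 2, 8, 0, 7, 14]
append seq[-1]+seq[0] = 14+1 = 15 → [1, 3, 2, 8, 0, 7, 14, 15]
sum = 50

50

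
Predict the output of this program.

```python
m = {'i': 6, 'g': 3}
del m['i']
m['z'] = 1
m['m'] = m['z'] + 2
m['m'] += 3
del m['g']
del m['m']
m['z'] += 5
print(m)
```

del 'i' → {'g': 3}
m['z'] = 1 → {'g': 3, 'z': 1}
m['m'] = m['z']+2 = 3 → {'g': 3, 'z': 1, 'm': 3}
m['m'] = 3+3 = 6 → {'g': 3, 'z': 1, 'm': 6}
del 'g' → {'z': 1, 'm': 6}
del 'm' → {'z': 1}
m['z'] = 1+5 = 6 → {'z': 6}

{'z': 6}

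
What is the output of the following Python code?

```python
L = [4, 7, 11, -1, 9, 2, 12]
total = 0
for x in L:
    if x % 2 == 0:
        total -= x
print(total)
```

x=4: even, total = 0-4 = -4
x=7: not even
x=11: not even
x=-1: not even
x=9: not even
x=2: even, total = (-4)-2 = -6
x=12: even, total = (-6)-12 = -18

-18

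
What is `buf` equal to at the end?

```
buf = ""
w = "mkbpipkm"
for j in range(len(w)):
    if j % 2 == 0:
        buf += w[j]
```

j=0: add 'm' → 'm'
j=1: skip
j=2: add 'b' → 'mb'
j=3: skip
j=4: add 'i' → 'mbi'
j=5: skip
j=6: add 'k' → 'mbik'
j=7: skip

'mbik'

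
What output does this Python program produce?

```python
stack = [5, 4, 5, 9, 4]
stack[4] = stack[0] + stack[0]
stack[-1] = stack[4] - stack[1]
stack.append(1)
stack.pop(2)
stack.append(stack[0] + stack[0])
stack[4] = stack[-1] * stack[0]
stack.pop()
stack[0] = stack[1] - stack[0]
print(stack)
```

[-1, 4, 9, 6, 50]

stack[4] = stack[0]+stack[0] = 5+5 = 10 → [5, 4, 5, 9, 10]
stack[-1] = stack[4]-stack[1] = 10-4 = 6 → [5, 4, 5, 9, 6]
append 1 → [5, 4, 5, 9, 6, 1]
pop(2) removes 5 → [5, 4, 9, 6, 1]
append stack[0]+stack[0] = 5+5 = 10 → [5, 4, 9, 6, 1, 10]
stack[4] = stack[-1]*stack[0] = 10*5 = 50 → [5, 4, 9, 6, 50, 10]
pop() removes 10 → [5, 4, 9, 6, 50]
stack[0] = stack[1]-stack[0] = 4-5 = -1 → [-1, 4, 9, 6, 50]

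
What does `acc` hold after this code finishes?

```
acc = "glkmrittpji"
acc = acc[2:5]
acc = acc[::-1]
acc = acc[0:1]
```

slice [2:5] → 'kmr'
reverse → 'rmk'
slice [0:1] → 'r'

'r'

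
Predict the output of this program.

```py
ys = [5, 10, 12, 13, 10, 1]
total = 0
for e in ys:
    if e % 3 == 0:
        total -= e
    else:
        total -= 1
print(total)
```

e=5: not %3==0, total = 0-1 = -1
e=10: not %3==0, total = (-1)-1 = -2
e=12: %3==0, total = (-2)-12 = -14
e=13: not %3==0, total = (-14)-1 = -15
e=10: not %3==0, total = (-15)-1 = -16
e=1: not %3==0, total = (-16)-1 = -17

-17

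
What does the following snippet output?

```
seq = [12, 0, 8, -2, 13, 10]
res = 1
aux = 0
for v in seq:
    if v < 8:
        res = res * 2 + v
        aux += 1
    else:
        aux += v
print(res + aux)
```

47

v=12: not <8; aux=12
v=0: <8, res = 1*2+0 = 2; aux=13
v=8: not <8; aux=21
v=-2: <8, res = 2*2+(-2) = 2; aux=22
v=13: not <8; aux=35
v=10: not <8; aux=45
res+aux = 2+45 = 47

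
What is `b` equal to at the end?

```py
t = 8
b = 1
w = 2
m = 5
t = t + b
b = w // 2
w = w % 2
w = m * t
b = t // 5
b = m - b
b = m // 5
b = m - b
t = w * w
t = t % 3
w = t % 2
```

t = 8+1 = 9
b = 2//2 = 1
w = 2%2 = 0
w = 5*9 = 45
b = 9//5 = 1
b = 5-1 = 4
b = 5//5 = 1
b = 5-1 = 4
t = 45*45 = 2025
t = 2025%3 = 0
w = 0%2 = 0

4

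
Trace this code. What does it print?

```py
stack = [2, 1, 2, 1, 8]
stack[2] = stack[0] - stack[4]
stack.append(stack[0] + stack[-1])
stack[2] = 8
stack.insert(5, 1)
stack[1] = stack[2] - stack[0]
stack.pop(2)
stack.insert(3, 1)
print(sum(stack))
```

stack[2] = stack[0]-stack[4] = 2-8 = -6 → [2, 1, -6, 1, 8]
append stack[0]+stack[-1] = 2+8 = 10 → [2, 1, -6, 1, 8, 10]
stack[2] = 8 → [2, 1, 8, 1, 8, 10]
insert 1 at 5 → [2, 1, 8, 1, 8, 1, 10]
stack[1] = stack[2]-stack[0] = 8-2 = 6 → [2, 6, 8, 1, 8, 1, 10]
pop(2) removes 8 → [2, 6, 1, 8, 1, 10]
insert 1 at 3 → [2, 6, 1, 1, 8, 1, 10]
sum = 29

29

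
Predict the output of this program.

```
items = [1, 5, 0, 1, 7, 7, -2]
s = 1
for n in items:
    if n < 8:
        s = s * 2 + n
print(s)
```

400

n=1: <8, s = 1*2+1 = 3
n=5: <8, s = 3*2+5 = 11
n=0: <8, s = 11*2+0 = 22
n=1: <8, s = 22*2+1 = 45
n=7: <8, s = 45*2+7 = 97
n=7: <8, s = 97*2+7 = 201
n=-2: <8, s = 201*2+(-2) = 400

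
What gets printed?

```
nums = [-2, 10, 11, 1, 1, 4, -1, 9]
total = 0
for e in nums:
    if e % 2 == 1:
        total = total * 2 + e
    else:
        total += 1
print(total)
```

e=-2: not odd, total = 0+1 = 1
e=10: not odd, total = 1+1 = 2
e=11: odd, total = 2*2+11 = 15
e=1: odd, total = 15*2+1 = 31
e=1: odd, total = 31*2+1 = 63
e=4: not odd, total = 63+1 = 64
e=-1: odd, total = 64*2+(-1) = 127
e=9: odd, total = 127*2+9 = 263

263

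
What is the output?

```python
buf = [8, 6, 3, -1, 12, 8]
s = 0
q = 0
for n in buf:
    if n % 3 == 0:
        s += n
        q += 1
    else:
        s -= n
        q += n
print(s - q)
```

n=8: not %3==0, s = 0-8 = -8; q=8
n=6: %3==0, s = (-8)+6 = -2; q=9
n=3: %3==0, s = (-2)+3 = 1; q=10
n=-1: not %3==0, s = 1-(-1) = 2; q=9
n=12: %3==0, s = 2+12 = 14; q=10
n=8: not %3==0, s = 14-8 = 6; q=18
s-q = 6-18 = -12

-12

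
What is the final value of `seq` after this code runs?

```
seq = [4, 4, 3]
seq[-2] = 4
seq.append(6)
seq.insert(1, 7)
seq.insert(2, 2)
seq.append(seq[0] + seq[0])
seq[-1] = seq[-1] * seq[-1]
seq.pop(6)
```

seq[-2] = 4 → [4, 4, 3]
append 6 → [4, 4, 3, 6]
insert 7 at 1 → [4, 7, 4, 3, 6]
insert 2 at 2 → [4, 7, 2, 4, 3, 6]
append seq[0]+seq[0] = 4+4 = 8 → [4, 7, 2, 4, 3, 6, 8]
seq[-1] = seq[-1]*seq[-1] = 8*8 = 64 → [4, 7, 2, 4, 3, 6, 64]
pop(6) removes 64 → [4, 7, 2, 4, 3, 6]

[4, 7, 2, 4, 3, 6]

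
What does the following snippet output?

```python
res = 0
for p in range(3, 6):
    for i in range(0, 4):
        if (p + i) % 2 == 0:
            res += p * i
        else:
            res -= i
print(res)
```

32

p=3,i=0: odd sum, res = 0-0 = 0
p=3,i=1: even sum, res = 0+3 = 3
p=3,i=2: odd sum, res = 3-2 = 1
p=3,i=3: even sum, res = 1+9 = 10
p=4,i=0: even sum, res = 10+0 = 10
p=4,i=1: odd sum, res = 10-1 = 9
p=4,i=2: even sum, res = 9+8 = 17
p=4,i=3: odd sum, res = 17-3 = 14
p=5,i=0: odd sum, res = 14-0 = 14
p=5,i=1: even sum, res = 14+5 = 19
p=5,i=2: odd sum, res = 19-2 = 17
p=5,i=3: even sum, res = 17+15 = 32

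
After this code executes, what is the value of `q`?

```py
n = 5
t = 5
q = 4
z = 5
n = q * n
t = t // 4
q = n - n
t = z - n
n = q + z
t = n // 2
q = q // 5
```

0

n = 4*5 = 20
t = 5//4 = 1
q = 20-20 = 0
t = 5-20 = -15
n = 0+5 = 5
t = 5//2 = 2
q = 0//5 = 0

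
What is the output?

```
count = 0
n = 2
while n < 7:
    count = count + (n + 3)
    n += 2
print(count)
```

21

n=2: count = 0+5 = 5
n=4: count = 5+7 = 12
n=6: count = 12+9 = 21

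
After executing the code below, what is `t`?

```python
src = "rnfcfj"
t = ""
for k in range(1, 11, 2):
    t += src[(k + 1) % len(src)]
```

k=1: add src[2]='f' → 'f'
k=3: add src[4]='f' → 'ff'
k=5: add src[0]='r' → 'ffr'
k=7: add src[2]='f' → 'ffrf'
k=9: add src[4]='f' → 'ffrff'

'ffrff'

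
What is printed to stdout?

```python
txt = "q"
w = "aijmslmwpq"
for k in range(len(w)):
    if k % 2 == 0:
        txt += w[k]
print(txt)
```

k=0: add 'a' → 'qa'
k=1: skip
k=2: add 'j' → 'qaj'
k=3: skip
k=4: add 's' → 'qajs'
k=5: skip
k=6: add 'm' → 'qajsm'
k=7: skip
k=8: add 'p' → 'qajsmp'
k=9: skip

qajsmp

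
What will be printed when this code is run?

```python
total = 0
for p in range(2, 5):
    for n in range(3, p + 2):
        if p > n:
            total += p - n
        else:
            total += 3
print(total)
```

16

p=2,n=3: not 2>3, total = 0+3 = 3
p=3,n=3: not 3>3, total = 3+3 = 6
p=3,n=4: not 3>4, total = 6+3 = 9
p=4,n=3: 4>3, total = 9+1 = 10
p=4,n=4: not 4>4, total = 10+3 = 13
p=4,n=5: not 4>5, total = 13+3 = 16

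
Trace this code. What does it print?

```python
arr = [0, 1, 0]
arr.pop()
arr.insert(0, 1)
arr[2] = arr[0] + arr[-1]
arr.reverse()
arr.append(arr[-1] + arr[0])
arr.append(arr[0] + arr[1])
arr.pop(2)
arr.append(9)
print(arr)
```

[2, 0, 3, 2, 9]

pop() removes 0 → [0, 1]
insert 1 at 0 → [1, 0, 1]
arr[2] = arr[0]+arr[-1] = 1+1 = 2 → [1, 0, 2]
reverse → [2, 0, 1]
append arr[-1]+arr[0] = 1+2 = 3 → [2, 0, 1, 3]
append arr[0]+arr[1] = 2+0 = 2 → [2, 0, 1, 3, 2]
pop(2) removes 1 → [2, 0, 3, 2]
append 9 → [2, 0, 3, 2, 9]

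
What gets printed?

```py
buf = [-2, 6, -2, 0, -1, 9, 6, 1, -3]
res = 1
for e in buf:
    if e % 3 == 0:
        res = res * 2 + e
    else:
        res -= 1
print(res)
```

e=-2: not %3==0, res = 1-1 = 0
e=6: %3==0, res = 0*2+6 = 6
e=-2: not %3==0, res = 6-1 = 5
e=0: %3==0, res = 5*2+0 = 10
e=-1: not %3==0, res = 10-1 = 9
e=9: %3==0, res = 9*2+9 = 27
e=6: %3==0, res = 27*2+6 = 60
e=1: not %3==0, res = 60-1 = 59
e=-3: %3==0, res = 59*2+(-3) = 115

115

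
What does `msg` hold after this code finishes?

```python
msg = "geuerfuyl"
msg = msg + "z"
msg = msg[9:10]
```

+ 'z' → 'geuerfuylz'
slice [9:10] → 'z'

'z'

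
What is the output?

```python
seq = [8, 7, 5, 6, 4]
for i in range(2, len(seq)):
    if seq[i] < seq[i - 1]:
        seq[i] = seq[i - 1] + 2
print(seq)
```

[8, 7, 9, 11, 13]

i=2: 5<7, seq[2] = 7+2 = 9 → [8, 7, 9, 6, 4]
i=3: 6<9, seq[3] = 9+2 = 11 → [8, 7, 9, 11, 4]
i=4: 4<11, seq[4] = 11+2 = 13 → [8, 7, 9, 11, 13]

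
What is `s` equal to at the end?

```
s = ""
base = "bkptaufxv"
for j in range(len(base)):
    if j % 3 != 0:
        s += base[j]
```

'kpauxv'

j=0: skip
j=1: add 'k' → 'k'
j=2: add 'p' → 'kp'
j=3: skip
j=4: add 'a' → 'kpa'
j=5: add 'u' → 'kpau'
j=6: skip
j=7: add 'x' → 'kpaux'
j=8: add 'v' → 'kpauxv'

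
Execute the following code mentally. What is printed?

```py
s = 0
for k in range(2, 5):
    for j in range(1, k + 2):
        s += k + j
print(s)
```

k=2,j=1: s = 0+3 = 3
k=2,j=2: s = 3+4 = 7
k=2,j=3: s = 7+5 = 12
k=3,j=1: s = 12+4 = 16
k=3,j=2: s = 16+5 = 21
k=3,j=3: s = 21+6 = 27
k=3,j=4: s = 27+7 = 34
k=4,j=1: s = 34+5 = 39
k=4,j=2: s = 39+6 = 45
k=4,j=3: s = 45+7 = 52
k=4,j=4: s = 52+8 = 60
k=4,j=5: s = 60+9 = 69

69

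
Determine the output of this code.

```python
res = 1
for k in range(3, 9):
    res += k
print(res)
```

34

k=3: res = 1+3 = 4
k=4: res = 4+4 = 8
k=5: res = 8+5 = 13
k=6: res = 13+6 = 19
k=7: res = 19+7 = 26
k=8: res = 26+8 = 34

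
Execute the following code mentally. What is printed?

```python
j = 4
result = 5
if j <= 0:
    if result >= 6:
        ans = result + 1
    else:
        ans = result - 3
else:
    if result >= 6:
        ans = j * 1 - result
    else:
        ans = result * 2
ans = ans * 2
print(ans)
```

j=4, result=5
j <= 0 is False; result >= 6 is False
→ ans = result * 2 = 10
ans = 10*2 = 20

20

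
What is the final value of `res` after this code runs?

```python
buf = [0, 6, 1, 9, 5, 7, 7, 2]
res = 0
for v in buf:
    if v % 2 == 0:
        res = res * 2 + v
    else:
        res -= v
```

v=0: even, res = 0*2+0 = 0
v=6: even, res = 0*2+6 = 6
v=1: not even, res = 6-1 = 5
v=9: not even, res = 5-9 = -4
v=5: not even, res = (-4)-5 = -9
v=7: not even, res = (-9)-7 = -16
v=7: not even, res = (-16)-7 = -23
v=2: even, res = (-23)*2+2 = -44

-44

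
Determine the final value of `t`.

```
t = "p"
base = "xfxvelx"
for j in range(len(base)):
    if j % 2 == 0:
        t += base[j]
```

'pxxex'

j=0: add 'x' → 'px'
j=1: skip
j=2: add 'x' → 'pxx'
j=3: skip
j=4: add 'e' → 'pxxe'
j=5: skip
j=6: add 'x' → 'pxxex'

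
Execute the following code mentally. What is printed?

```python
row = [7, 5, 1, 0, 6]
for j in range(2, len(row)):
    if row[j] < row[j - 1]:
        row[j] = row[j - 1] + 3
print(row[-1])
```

14

j=2: 1<5, row[2] = 5+3 = 8 → [7, 5, 8, 0, 6]
j=3: 0<8, row[3] = 8+3 = 11 → [7, 5, 8, 11, 6]
j=4: 6<11, row[4] = 11+3 = 14 → [7, 5, 8, 11, 14]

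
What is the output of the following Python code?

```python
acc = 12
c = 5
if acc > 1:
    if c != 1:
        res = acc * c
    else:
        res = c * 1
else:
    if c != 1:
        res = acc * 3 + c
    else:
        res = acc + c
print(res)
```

60

acc=12, c=5
acc > 1 is True; c != 1 is True
→ res = acc * c = 60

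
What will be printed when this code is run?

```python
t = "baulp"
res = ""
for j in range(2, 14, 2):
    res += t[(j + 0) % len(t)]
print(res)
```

j=2: add t[2]='u' → 'u'
j=4: add t[4]='p' → 'up'
j=6: add t[1]='a' → 'upa'
j=8: add t[3]='l' → 'upal'
j=10: add t[0]='b' → 'upalb'
j=12: add t[2]='u' → 'upalbu'

upalbu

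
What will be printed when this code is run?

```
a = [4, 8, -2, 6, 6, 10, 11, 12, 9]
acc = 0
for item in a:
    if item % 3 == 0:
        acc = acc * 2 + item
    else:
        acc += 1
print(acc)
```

161

item=4: not %3==0, acc = 0+1 = 1
item=8: not %3==0, acc = 1+1 = 2
item=-2: not %3==0, acc = 2+1 = 3
item=6: %3==0, acc = 3*2+6 = 12
item=6: %3==0, acc = 12*2+6 = 30
item=10: not %3==0, acc = 30+1 = 31
item=11: not %3==0, acc = 31+1 = 32
item=12: %3==0, acc = 32*2+12 = 76
item=9: %3==0, acc = 76*2+9 = 161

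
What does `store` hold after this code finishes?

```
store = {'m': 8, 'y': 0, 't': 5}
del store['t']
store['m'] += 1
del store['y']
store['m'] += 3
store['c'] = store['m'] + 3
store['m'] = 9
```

del 't' → {'m': 8, 'y': 0}
store['m'] = 8+1 = 9 → {'m': 9, 'y': 0}
del 'y' → {'m': 9}
store['m'] = 9+3 = 12 → {'m': 12}
store['c'] = store['m']+3 = 15 → {'m': 12, 'c': 15}
store['m'] = 9 → {'m': 9, 'c': 15}

{'m': 9, 'c': 15}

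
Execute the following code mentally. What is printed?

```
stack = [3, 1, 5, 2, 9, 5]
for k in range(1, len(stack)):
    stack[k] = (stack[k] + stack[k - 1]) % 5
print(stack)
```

[3, 4, 4, 1, 0, 0]

k=1: stack[1] = (1+3)%5 = 4 → [3, 4, 5, 2, 9, 5]
k=2: stack[2] = (5+4)%5 = 4 → [3, 4, 4, 2, 9, 5]
k=3: stack[3] = (2+4)%5 = 1 → [3, 4, 4, 1, 9, 5]
k=4: stack[4] = (9+1)%5 = 0 → [3, 4, 4, 1, 0, 5]
k=5: stack[5] = (5+0)%5 = 0 → [3, 4, 4, 1, 0, 0]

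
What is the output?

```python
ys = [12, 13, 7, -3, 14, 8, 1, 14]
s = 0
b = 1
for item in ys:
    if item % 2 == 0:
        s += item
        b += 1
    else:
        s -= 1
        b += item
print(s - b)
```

item=12: even, s = 0+12 = 12; b=2
item=13: not even, s = 12-1 = 11; b=15
item=7: not even, s = 11-1 = 10; b=22
item=-3: not even, s = 10-1 = 9; b=19
item=14: even, s = 9+14 = 23; b=20
item=8: even, s = 23+8 = 31; b=21
item=1: not even, s = 31-1 = 30; b=22
item=14: even, s = 30+14 = 44; b=23
s-b = 44-23 = 21

21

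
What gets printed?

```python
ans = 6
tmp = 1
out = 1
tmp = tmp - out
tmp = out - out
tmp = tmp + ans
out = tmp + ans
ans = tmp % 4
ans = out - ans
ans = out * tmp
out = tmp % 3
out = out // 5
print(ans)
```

tmp = 1-1 = 0
tmp = 1-1 = 0
tmp = 0+6 = 6
out = 6+6 = 12
ans = 6%4 = 2
ans = 12-2 = 10
ans = 12*6 = 72
out = 6%3 = 0
out = 0//5 = 0

72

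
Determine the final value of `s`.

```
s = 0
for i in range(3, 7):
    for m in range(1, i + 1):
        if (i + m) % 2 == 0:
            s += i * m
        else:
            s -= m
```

i=3,m=1: even sum, s = 0+3 = 3
i=3,m=2: odd sum, s = 3-2 = 1
i=3,m=3: even sum, s = 1+9 = 10
i=4,m=1: odd sum, s = 10-1 = 9
i=4,m=2: even sum, s = 9+8 = 17
i=4,m=3: odd sum, s = 17-3 = 14
i=4,m=4: even sum, s = 14+16 = 30
i=5,m=1: even sum, s = 30+5 = 35
i=5,m=2: odd sum, s = 35-2 = 33
i=5,m=3: even sum, s = 33+15 = 48
i=5,m=4: odd sum, s = 48-4 = 44
i=5,m=5: even sum, s = 44+25 = 69
i=6,m=1: odd sum, s = 69-1 = 68
i=6,m=2: even sum, s = 68+12 = 80
i=6,m=3: odd sum, s = 80-3 = 77
i=6,m=4: even sum, s = 77+24 = 101
i=6,m=5: odd sum, s = 101-5 = 96
i=6,m=6: even sum, s = 96+36 = 132

132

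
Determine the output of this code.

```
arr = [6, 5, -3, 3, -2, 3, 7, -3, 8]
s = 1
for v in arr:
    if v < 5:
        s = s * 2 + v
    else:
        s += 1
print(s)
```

70

v=6: not <5, s = 1+1 = 2
v=5: not <5, s = 2+1 = 3
v=-3: <5, s = 3*2+(-3) = 3
v=3: <5, s = 3*2+3 = 9
v=-2: <5, s = 9*2+(-2) = 16
v=3: <5, s = 16*2+3 = 35
v=7: not <5, s = 35+1 = 36
v=-3: <5, s = 36*2+(-3) = 69
v=8: not <5, s = 69+1 = 70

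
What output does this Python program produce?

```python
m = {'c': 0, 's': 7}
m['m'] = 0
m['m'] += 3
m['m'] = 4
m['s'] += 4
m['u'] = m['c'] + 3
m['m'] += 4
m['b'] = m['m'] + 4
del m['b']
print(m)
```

m['m'] = 0 → {'c': 0, 's': 7, 'm': 0}
m['m'] = 0+3 = 3 → {'c': 0, 's': 7, 'm': 3}
m['m'] = 4 → {'c': 0, 's': 7, 'm': 4}
m['s'] = 7+4 = 11 → {'c': 0, 's': 11, 'm': 4}
m['u'] = m['c']+3 = 3 → {'c': 0, 's': 11, 'm': 4, 'u': 3}
m['m'] = 4+4 = 8 → {'c': 0, 's': 11, 'm': 8, 'u': 3}
m['b'] = m['m']+4 = 12 → {'c': 0, 's': 11, 'm': 8, 'u': 3, 'b': 12}
del 'b' → {'c': 0, 's': 11, 'm': 8, 'u': 3}

{'c': 0, 's': 11, 'm': 8, 'u': 3}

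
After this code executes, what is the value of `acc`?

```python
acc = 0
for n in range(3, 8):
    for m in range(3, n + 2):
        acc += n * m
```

n=3,m=3: acc = 0+9 = 9
n=3,m=4: acc = 9+12 = 21
n=4,m=3: acc = 21+12 = 33
n=4,m=4: acc = 33+16 = 49
n=4,m=5: acc = 49+20 = 69
n=5,m=3: acc = 69+15 = 84
n=5,m=4: acc = 84+20 = 104
n=5,m=5: acc = 104+25 = 129
n=5,m=6: acc = 129+30 = 159
n=6,m=3: acc = 159+18 = 177
n=6,m=4: acc = 177+24 = 201
n=6,m=5: acc = 201+30 = 231
n=6,m=6: acc = 231+36 = 267
n=6,m=7: acc = 267+42 = 309
n=7,m=3: acc = 309+21 = 330
n=7,m=4: acc = 330+28 = 358
n=7,m=5: acc = 358+35 = 393
n=7,m=6: acc = 393+42 = 435
n=7,m=7: acc = 435+49 = 484
n=7,m=8: acc = 484+56 = 540

540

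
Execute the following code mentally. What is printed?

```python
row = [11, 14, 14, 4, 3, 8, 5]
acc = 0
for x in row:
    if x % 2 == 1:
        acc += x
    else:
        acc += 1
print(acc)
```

23

x=11: odd, acc = 0+11 = 11
x=14: not odd, acc = 11+1 = 12
x=14: not odd, acc = 12+1 = 13
x=4: not odd, acc = 13+1 = 14
x=3: odd, acc = 14+3 = 17
x=8: not odd, acc = 17+1 = 18
x=5: odd, acc = 18+5 = 23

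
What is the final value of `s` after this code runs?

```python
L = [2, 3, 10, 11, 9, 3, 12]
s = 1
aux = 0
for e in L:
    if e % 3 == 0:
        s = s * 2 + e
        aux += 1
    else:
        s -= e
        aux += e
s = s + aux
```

e=2: not %3==0, s = 1-2 = -1; aux=2
e=3: %3==0, s = (-1)*2+3 = 1; aux=3
e=10: not %3==0, s = 1-10 = -9; aux=13
e=11: not %3==0, s = (-9)-11 = -20; aux=24
e=9: %3==0, s = (-20)*2+9 = -31; aux=25
e=3: %3==0, s = (-31)*2+3 = -59; aux=26
e=12: %3==0, s = (-59)*2+12 = -106; aux=27
s+aux = (-106)+27 = -79

-79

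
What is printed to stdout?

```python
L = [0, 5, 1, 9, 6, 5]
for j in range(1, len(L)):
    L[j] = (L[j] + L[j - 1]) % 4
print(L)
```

j=1: L[1] = (5+0)%4 = 1 → [0, 1, 1, 9, 6, 5]
j=2: L[2] = (1+1)%4 = 2 → [0, 1, 2, 9, 6, 5]
j=3: L[3] = (9+2)%4 = 3 → [0, 1, 2, 3, 6, 5]
j=4: L[4] = (6+3)%4 = 1 → [0, 1, 2, 3, 1, 5]
j=5: L[5] = (5+1)%4 = 2 → [0, 1, 2, 3, 1, 2]

[0, 1, 2, 3, 1, 2]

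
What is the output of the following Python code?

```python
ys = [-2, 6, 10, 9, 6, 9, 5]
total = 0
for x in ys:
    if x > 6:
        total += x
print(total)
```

x=-2: not >6
x=6: not >6
x=10: >6, total = 0+10 = 10
x=9: >6, total = 10+9 = 19
x=6: not >6
x=9: >6, total = 19+9 = 28
x=5: not >6

28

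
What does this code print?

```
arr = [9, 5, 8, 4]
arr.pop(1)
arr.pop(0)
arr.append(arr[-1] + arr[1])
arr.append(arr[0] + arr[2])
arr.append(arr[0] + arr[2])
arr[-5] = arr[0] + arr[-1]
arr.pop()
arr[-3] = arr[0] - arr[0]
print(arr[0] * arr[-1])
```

384

pop(1) removes 5 → [9, 8, 4]
pop(0) removes 9 → [8, 4]
append arr[-1]+arr[1] = 4+4 = 8 → [8, 4, 8]
append arr[0]+arr[2] = 8+8 = 16 → [8, 4, 8, 16]
append arr[0]+arr[2] = 8+8 = 16 → [8, 4, 8, 16, 16]
arr[-5] = arr[0]+arr[-1] = 8+16 = 24 → [24, 4, 8, 16, 16]
pop() removes 16 → [24, 4, 8, 16]
arr[-3] = arr[0]-arr[0] = 24-24 = 0 → [24, 0, 8, 16]
arr[0]*arr[-1] = 24*16 = 384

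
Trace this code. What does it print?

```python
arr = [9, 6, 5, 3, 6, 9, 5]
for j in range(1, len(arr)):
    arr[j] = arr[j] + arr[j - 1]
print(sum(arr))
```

177

j=1: arr[1] = 6+9 = 15 → [9, 15, 5, 3, 6, 9, 5]
j=2: arr[2] = 5+15 = 20 → [9, 15, 20, 3, 6, 9, 5]
j=3: arr[3] = 3+20 = 23 → [9, 15, 20, 23, 6, 9, 5]
j=4: arr[4] = 6+23 = 29 → [9, 15, 20, 23, 29, 9, 5]
j=5: arr[5] = 9+29 = 38 → [9, 15, 20, 23, 29, 38, 5]
j=6: arr[6] = 5+38 = 43 → [9, 15, 20, 23, 29, 38, 43]
sum = 177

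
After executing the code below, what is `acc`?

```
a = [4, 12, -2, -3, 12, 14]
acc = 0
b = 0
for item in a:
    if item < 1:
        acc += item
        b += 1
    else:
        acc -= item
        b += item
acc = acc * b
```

-2068

item=4: not <1, acc = 0-4 = -4; b=4
item=12: not <1, acc = (-4)-12 = -16; b=16
item=-2: <1, acc = (-16)+(-2) = -18; b=17
item=-3: <1, acc = (-18)+(-3) = -21; b=18
item=12: not <1, acc = (-21)-12 = -33; b=30
item=14: not <1, acc = (-33)-14 = -47; b=44
acc*b = (-47)*44 = -2068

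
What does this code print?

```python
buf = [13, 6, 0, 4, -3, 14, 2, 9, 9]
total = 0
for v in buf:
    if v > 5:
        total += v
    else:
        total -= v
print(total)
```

v=13: >5, total = 0+13 = 13
v=6: >5, total = 13+6 = 19
v=0: not >5, total = 19-0 = 19
v=4: not >5, total = 19-4 = 15
v=-3: not >5, total = 15-(-3) = 18
v=14: >5, total = 18+14 = 32
v=2: not >5, total = 32-2 = 30
v=9: >5, total = 30+9 = 39
v=9: >5, total = 39+9 = 48

48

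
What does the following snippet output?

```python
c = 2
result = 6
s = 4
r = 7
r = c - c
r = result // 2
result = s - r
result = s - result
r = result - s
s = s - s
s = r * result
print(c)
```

2

r = 2-2 = 0
r = 6//2 = 3
result = 4-3 = 1
result = 4-1 = 3
r = 3-4 = -1
s = 4-4 = 0
s = (-1)*3 = -3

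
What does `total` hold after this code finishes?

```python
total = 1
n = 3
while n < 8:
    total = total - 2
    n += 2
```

n=3: total = 1-2 = -1
n=5: total = (-1)-2 = -3
n=7: total = (-3)-2 = -5

-5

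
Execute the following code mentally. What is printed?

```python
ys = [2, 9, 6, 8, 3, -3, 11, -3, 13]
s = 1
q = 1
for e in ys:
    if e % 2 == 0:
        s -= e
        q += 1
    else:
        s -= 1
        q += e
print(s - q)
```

-55

e=2: even, s = 1-2 = -1; q=2
e=9: not even, s = (-1)-1 = -2; q=11
e=6: even, s = (-2)-6 = -8; q=12
e=8: even, s = (-8)-8 = -16; q=13
e=3: not even, s = (-16)-1 = -17; q=16
e=-3: not even, s = (-17)-1 = -18; q=13
e=11: not even, s = (-18)-1 = -19; q=24
e=-3: not even, s = (-19)-1 = -20; q=21
e=13: not even, s = (-20)-1 = -21; q=34
s-q = (-21)-34 = -55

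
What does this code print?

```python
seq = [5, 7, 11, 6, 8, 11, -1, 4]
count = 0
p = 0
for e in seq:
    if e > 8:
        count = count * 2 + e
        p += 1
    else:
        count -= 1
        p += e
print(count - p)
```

-12

e=5: not >8, count = 0-1 = -1; p=5
e=7: not >8, count = (-1)-1 = -2; p=12
e=11: >8, count = (-2)*2+11 = 7; p=13
e=6: not >8, count = 7-1 = 6; p=19
e=8: not >8, count = 6-1 = 5; p=27
e=11: >8, count = 5*2+11 = 21; p=28
e=-1: not >8, count = 21-1 = 20; p=27
e=4: not >8, count = 20-1 = 19; p=31
count-p = 19-31 = -12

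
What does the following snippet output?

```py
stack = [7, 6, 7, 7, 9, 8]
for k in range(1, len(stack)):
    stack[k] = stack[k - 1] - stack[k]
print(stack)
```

[7, 1, -6, -13, -22, -30]

k=1: stack[1] = 7-6 = 1 → [7, 1, 7, 7, 9, 8]
k=2: stack[2] = 1-7 = -6 → [7, 1, -6, 7, 9, 8]
k=3: stack[3] = (-6)-7 = -13 → [7, 1, -6, -13, 9, 8]
k=4: stack[4] = (-13)-9 = -22 → [7, 1, -6, -13, -22, 8]
k=5: stack[5] = (-22)-8 = -30 → [7, 1, -6, -13, -22, -30]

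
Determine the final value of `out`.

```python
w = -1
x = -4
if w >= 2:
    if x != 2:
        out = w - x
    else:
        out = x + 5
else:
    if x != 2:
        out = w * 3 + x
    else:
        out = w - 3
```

w=-1, x=-4
w >= 2 is False; x != 2 is True
→ out = w * 3 + x = -7

-7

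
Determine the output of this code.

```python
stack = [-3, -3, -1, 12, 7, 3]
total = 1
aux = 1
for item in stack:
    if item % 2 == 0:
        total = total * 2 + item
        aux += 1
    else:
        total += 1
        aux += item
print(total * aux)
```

item=-3: not even, total = 1+1 = 2; aux=-2
item=-3: not even, total = 2+1 = 3; aux=-5
item=-1: not even, total = 3+1 = 4; aux=-6
item=12: even, total = 4*2+12 = 20; aux=-5
item=7: not even, total = 20+1 = 21; aux=2
item=3: not even, total = 21+1 = 22; aux=5
total*aux = 22*5 = 110

110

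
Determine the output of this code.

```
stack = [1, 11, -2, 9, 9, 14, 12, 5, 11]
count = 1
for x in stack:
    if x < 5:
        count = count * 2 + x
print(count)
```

4

x=1: <5, count = 1*2+1 = 3
x=11: not <5
x=-2: <5, count = 3*2+(-2) = 4
x=9: not <5
x=9: not <5
x=14: not <5
x=12: not <5
x=5: not <5
x=11: not <5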